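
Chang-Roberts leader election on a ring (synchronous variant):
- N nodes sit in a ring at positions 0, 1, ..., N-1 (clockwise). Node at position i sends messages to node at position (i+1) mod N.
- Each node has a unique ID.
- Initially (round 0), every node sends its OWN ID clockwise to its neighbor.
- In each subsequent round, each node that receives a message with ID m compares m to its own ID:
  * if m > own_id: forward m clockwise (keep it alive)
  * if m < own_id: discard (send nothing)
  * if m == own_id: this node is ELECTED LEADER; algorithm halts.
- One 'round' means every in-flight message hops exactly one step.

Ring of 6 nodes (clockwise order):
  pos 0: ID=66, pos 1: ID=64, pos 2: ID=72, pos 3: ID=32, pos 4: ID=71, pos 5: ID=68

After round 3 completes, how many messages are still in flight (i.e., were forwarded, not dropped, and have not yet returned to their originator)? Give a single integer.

Answer: 2

Derivation:
Round 1: pos1(id64) recv 66: fwd; pos2(id72) recv 64: drop; pos3(id32) recv 72: fwd; pos4(id71) recv 32: drop; pos5(id68) recv 71: fwd; pos0(id66) recv 68: fwd
Round 2: pos2(id72) recv 66: drop; pos4(id71) recv 72: fwd; pos0(id66) recv 71: fwd; pos1(id64) recv 68: fwd
Round 3: pos5(id68) recv 72: fwd; pos1(id64) recv 71: fwd; pos2(id72) recv 68: drop
After round 3: 2 messages still in flight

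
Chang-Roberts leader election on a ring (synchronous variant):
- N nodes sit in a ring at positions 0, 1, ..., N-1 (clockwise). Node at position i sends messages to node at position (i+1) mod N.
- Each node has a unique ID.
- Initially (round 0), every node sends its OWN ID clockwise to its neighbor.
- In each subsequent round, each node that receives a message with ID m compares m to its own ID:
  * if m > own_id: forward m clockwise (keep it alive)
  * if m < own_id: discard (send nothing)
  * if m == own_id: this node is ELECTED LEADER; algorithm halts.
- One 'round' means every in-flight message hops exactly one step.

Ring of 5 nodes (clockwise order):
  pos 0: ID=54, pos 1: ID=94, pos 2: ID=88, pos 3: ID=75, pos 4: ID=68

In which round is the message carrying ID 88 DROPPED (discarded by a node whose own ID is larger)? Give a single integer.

Answer: 4

Derivation:
Round 1: pos1(id94) recv 54: drop; pos2(id88) recv 94: fwd; pos3(id75) recv 88: fwd; pos4(id68) recv 75: fwd; pos0(id54) recv 68: fwd
Round 2: pos3(id75) recv 94: fwd; pos4(id68) recv 88: fwd; pos0(id54) recv 75: fwd; pos1(id94) recv 68: drop
Round 3: pos4(id68) recv 94: fwd; pos0(id54) recv 88: fwd; pos1(id94) recv 75: drop
Round 4: pos0(id54) recv 94: fwd; pos1(id94) recv 88: drop
Round 5: pos1(id94) recv 94: ELECTED
Message ID 88 originates at pos 2; dropped at pos 1 in round 4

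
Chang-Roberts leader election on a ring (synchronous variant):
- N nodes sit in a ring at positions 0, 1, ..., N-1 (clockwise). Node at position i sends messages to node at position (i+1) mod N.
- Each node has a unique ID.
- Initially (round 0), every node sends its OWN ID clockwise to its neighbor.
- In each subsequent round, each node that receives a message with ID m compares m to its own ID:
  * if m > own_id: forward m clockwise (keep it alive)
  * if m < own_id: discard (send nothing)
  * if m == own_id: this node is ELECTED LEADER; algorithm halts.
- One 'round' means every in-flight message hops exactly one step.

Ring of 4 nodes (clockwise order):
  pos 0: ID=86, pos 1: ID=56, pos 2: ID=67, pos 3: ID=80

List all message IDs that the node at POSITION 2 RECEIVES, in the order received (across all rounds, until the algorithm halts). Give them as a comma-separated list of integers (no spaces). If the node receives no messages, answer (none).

Round 1: pos1(id56) recv 86: fwd; pos2(id67) recv 56: drop; pos3(id80) recv 67: drop; pos0(id86) recv 80: drop
Round 2: pos2(id67) recv 86: fwd
Round 3: pos3(id80) recv 86: fwd
Round 4: pos0(id86) recv 86: ELECTED

Answer: 56,86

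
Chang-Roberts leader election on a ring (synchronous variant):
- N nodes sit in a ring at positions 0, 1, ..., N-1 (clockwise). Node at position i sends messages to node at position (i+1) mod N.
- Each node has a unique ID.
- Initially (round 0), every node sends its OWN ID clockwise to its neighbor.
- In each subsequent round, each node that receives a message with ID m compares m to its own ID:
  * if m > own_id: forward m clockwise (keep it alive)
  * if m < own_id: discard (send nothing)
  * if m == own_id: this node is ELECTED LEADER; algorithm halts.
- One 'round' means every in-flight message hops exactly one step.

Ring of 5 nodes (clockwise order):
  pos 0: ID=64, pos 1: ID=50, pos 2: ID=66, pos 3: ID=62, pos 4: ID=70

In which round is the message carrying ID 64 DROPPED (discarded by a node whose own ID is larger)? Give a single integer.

Round 1: pos1(id50) recv 64: fwd; pos2(id66) recv 50: drop; pos3(id62) recv 66: fwd; pos4(id70) recv 62: drop; pos0(id64) recv 70: fwd
Round 2: pos2(id66) recv 64: drop; pos4(id70) recv 66: drop; pos1(id50) recv 70: fwd
Round 3: pos2(id66) recv 70: fwd
Round 4: pos3(id62) recv 70: fwd
Round 5: pos4(id70) recv 70: ELECTED
Message ID 64 originates at pos 0; dropped at pos 2 in round 2

Answer: 2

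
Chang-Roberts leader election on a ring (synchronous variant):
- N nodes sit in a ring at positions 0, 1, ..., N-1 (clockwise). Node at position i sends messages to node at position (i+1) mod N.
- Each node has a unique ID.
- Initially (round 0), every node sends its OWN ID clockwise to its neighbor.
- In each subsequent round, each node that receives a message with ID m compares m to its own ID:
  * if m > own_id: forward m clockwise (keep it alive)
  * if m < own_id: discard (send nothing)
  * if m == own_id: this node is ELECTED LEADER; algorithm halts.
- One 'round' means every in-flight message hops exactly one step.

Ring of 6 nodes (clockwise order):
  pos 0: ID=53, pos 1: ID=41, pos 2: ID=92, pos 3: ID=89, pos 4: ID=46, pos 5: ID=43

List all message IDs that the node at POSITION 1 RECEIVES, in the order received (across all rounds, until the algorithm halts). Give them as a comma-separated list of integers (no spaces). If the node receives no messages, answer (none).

Answer: 53,89,92

Derivation:
Round 1: pos1(id41) recv 53: fwd; pos2(id92) recv 41: drop; pos3(id89) recv 92: fwd; pos4(id46) recv 89: fwd; pos5(id43) recv 46: fwd; pos0(id53) recv 43: drop
Round 2: pos2(id92) recv 53: drop; pos4(id46) recv 92: fwd; pos5(id43) recv 89: fwd; pos0(id53) recv 46: drop
Round 3: pos5(id43) recv 92: fwd; pos0(id53) recv 89: fwd
Round 4: pos0(id53) recv 92: fwd; pos1(id41) recv 89: fwd
Round 5: pos1(id41) recv 92: fwd; pos2(id92) recv 89: drop
Round 6: pos2(id92) recv 92: ELECTED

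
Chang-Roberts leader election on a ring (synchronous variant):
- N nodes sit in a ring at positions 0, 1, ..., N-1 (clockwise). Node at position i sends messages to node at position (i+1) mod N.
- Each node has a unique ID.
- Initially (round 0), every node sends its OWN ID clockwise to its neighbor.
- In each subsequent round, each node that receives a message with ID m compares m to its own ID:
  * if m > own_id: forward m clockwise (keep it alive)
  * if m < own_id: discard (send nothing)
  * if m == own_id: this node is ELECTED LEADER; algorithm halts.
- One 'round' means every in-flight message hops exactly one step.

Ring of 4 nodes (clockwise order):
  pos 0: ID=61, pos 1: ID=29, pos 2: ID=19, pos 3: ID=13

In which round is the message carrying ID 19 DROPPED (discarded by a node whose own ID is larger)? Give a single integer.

Answer: 2

Derivation:
Round 1: pos1(id29) recv 61: fwd; pos2(id19) recv 29: fwd; pos3(id13) recv 19: fwd; pos0(id61) recv 13: drop
Round 2: pos2(id19) recv 61: fwd; pos3(id13) recv 29: fwd; pos0(id61) recv 19: drop
Round 3: pos3(id13) recv 61: fwd; pos0(id61) recv 29: drop
Round 4: pos0(id61) recv 61: ELECTED
Message ID 19 originates at pos 2; dropped at pos 0 in round 2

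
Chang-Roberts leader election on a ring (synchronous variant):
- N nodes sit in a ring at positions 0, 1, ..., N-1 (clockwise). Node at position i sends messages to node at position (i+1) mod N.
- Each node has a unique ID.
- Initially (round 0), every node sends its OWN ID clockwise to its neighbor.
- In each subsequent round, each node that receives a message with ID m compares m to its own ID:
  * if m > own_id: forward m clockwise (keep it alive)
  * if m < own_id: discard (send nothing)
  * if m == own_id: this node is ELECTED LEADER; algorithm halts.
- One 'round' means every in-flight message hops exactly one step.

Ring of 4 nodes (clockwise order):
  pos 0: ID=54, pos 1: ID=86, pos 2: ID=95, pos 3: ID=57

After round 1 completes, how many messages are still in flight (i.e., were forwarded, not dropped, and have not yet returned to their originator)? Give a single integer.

Round 1: pos1(id86) recv 54: drop; pos2(id95) recv 86: drop; pos3(id57) recv 95: fwd; pos0(id54) recv 57: fwd
After round 1: 2 messages still in flight

Answer: 2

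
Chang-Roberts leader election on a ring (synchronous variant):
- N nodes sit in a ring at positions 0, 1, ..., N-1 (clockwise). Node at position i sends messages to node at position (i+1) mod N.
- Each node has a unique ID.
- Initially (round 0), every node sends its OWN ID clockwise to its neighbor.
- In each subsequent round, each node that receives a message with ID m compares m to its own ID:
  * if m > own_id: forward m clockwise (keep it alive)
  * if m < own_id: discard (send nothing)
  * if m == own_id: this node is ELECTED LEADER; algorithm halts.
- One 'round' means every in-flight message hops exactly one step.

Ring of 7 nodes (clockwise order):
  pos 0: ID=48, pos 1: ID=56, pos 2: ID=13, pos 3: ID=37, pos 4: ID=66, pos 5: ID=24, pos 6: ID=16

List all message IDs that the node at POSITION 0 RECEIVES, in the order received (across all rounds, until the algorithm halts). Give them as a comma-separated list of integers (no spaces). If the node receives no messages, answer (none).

Answer: 16,24,66

Derivation:
Round 1: pos1(id56) recv 48: drop; pos2(id13) recv 56: fwd; pos3(id37) recv 13: drop; pos4(id66) recv 37: drop; pos5(id24) recv 66: fwd; pos6(id16) recv 24: fwd; pos0(id48) recv 16: drop
Round 2: pos3(id37) recv 56: fwd; pos6(id16) recv 66: fwd; pos0(id48) recv 24: drop
Round 3: pos4(id66) recv 56: drop; pos0(id48) recv 66: fwd
Round 4: pos1(id56) recv 66: fwd
Round 5: pos2(id13) recv 66: fwd
Round 6: pos3(id37) recv 66: fwd
Round 7: pos4(id66) recv 66: ELECTED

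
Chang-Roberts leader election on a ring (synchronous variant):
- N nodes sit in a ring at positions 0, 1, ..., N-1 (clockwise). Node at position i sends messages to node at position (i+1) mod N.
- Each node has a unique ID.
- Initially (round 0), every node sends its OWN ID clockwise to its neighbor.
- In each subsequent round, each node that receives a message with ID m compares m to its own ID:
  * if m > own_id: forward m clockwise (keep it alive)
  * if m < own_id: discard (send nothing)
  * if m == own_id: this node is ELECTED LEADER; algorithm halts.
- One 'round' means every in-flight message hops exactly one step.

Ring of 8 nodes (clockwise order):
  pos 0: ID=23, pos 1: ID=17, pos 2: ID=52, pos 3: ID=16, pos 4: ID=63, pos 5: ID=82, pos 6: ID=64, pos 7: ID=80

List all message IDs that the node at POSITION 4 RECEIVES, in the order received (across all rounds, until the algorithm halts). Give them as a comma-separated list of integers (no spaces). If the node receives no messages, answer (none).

Answer: 16,52,80,82

Derivation:
Round 1: pos1(id17) recv 23: fwd; pos2(id52) recv 17: drop; pos3(id16) recv 52: fwd; pos4(id63) recv 16: drop; pos5(id82) recv 63: drop; pos6(id64) recv 82: fwd; pos7(id80) recv 64: drop; pos0(id23) recv 80: fwd
Round 2: pos2(id52) recv 23: drop; pos4(id63) recv 52: drop; pos7(id80) recv 82: fwd; pos1(id17) recv 80: fwd
Round 3: pos0(id23) recv 82: fwd; pos2(id52) recv 80: fwd
Round 4: pos1(id17) recv 82: fwd; pos3(id16) recv 80: fwd
Round 5: pos2(id52) recv 82: fwd; pos4(id63) recv 80: fwd
Round 6: pos3(id16) recv 82: fwd; pos5(id82) recv 80: drop
Round 7: pos4(id63) recv 82: fwd
Round 8: pos5(id82) recv 82: ELECTED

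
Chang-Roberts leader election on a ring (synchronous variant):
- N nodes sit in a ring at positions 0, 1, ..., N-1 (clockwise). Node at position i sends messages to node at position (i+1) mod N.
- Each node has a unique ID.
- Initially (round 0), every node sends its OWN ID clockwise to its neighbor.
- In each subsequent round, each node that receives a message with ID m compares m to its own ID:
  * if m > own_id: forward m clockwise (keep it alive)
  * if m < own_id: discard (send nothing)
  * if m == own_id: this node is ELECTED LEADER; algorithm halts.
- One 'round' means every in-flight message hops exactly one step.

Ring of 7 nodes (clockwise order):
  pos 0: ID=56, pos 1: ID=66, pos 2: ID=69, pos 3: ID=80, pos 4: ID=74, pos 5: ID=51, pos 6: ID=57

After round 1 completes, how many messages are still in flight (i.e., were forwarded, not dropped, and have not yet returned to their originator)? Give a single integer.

Answer: 3

Derivation:
Round 1: pos1(id66) recv 56: drop; pos2(id69) recv 66: drop; pos3(id80) recv 69: drop; pos4(id74) recv 80: fwd; pos5(id51) recv 74: fwd; pos6(id57) recv 51: drop; pos0(id56) recv 57: fwd
After round 1: 3 messages still in flight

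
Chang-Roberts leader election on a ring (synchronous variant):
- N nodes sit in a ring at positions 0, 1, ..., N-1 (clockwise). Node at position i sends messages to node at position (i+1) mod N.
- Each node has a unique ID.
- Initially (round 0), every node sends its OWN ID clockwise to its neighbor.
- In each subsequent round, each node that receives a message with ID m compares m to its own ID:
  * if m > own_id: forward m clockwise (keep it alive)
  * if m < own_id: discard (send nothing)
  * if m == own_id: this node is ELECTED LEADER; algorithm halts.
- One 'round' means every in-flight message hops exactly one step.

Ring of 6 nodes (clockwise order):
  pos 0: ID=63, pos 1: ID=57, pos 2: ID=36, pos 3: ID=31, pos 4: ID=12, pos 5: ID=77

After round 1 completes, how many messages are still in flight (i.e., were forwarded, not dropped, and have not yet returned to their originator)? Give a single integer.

Round 1: pos1(id57) recv 63: fwd; pos2(id36) recv 57: fwd; pos3(id31) recv 36: fwd; pos4(id12) recv 31: fwd; pos5(id77) recv 12: drop; pos0(id63) recv 77: fwd
After round 1: 5 messages still in flight

Answer: 5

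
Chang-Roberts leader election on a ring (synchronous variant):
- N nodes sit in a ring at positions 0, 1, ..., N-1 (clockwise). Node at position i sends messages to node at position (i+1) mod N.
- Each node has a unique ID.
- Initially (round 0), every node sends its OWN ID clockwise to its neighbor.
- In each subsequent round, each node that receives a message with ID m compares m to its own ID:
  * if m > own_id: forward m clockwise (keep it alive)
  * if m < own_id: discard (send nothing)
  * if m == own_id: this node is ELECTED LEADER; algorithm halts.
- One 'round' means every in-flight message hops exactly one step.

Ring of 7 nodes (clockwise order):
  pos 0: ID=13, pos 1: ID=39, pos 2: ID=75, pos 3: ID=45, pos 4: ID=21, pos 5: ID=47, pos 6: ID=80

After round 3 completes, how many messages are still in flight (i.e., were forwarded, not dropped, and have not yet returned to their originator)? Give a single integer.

Answer: 2

Derivation:
Round 1: pos1(id39) recv 13: drop; pos2(id75) recv 39: drop; pos3(id45) recv 75: fwd; pos4(id21) recv 45: fwd; pos5(id47) recv 21: drop; pos6(id80) recv 47: drop; pos0(id13) recv 80: fwd
Round 2: pos4(id21) recv 75: fwd; pos5(id47) recv 45: drop; pos1(id39) recv 80: fwd
Round 3: pos5(id47) recv 75: fwd; pos2(id75) recv 80: fwd
After round 3: 2 messages still in flight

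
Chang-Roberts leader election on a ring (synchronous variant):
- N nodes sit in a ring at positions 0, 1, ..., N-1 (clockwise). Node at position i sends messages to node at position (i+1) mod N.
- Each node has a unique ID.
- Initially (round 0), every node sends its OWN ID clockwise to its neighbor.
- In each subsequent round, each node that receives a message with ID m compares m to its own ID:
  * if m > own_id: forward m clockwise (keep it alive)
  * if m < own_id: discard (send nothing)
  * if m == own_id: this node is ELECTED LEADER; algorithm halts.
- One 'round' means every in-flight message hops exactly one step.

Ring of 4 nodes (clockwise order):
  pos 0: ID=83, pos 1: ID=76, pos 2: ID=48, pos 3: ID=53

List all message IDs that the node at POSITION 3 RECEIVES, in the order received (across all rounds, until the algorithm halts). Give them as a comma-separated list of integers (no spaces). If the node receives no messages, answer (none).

Answer: 48,76,83

Derivation:
Round 1: pos1(id76) recv 83: fwd; pos2(id48) recv 76: fwd; pos3(id53) recv 48: drop; pos0(id83) recv 53: drop
Round 2: pos2(id48) recv 83: fwd; pos3(id53) recv 76: fwd
Round 3: pos3(id53) recv 83: fwd; pos0(id83) recv 76: drop
Round 4: pos0(id83) recv 83: ELECTED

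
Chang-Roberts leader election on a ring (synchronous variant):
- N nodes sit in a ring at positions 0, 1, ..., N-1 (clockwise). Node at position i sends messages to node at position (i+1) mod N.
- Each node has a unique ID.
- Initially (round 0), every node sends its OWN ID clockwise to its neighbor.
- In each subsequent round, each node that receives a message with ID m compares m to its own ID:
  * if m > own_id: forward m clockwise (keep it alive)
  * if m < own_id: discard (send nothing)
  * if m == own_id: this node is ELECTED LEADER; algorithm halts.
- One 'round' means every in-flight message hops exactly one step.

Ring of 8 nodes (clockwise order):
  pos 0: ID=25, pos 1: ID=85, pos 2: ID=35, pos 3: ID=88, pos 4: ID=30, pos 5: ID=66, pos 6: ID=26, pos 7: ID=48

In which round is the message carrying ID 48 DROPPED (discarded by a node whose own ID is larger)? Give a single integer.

Answer: 2

Derivation:
Round 1: pos1(id85) recv 25: drop; pos2(id35) recv 85: fwd; pos3(id88) recv 35: drop; pos4(id30) recv 88: fwd; pos5(id66) recv 30: drop; pos6(id26) recv 66: fwd; pos7(id48) recv 26: drop; pos0(id25) recv 48: fwd
Round 2: pos3(id88) recv 85: drop; pos5(id66) recv 88: fwd; pos7(id48) recv 66: fwd; pos1(id85) recv 48: drop
Round 3: pos6(id26) recv 88: fwd; pos0(id25) recv 66: fwd
Round 4: pos7(id48) recv 88: fwd; pos1(id85) recv 66: drop
Round 5: pos0(id25) recv 88: fwd
Round 6: pos1(id85) recv 88: fwd
Round 7: pos2(id35) recv 88: fwd
Round 8: pos3(id88) recv 88: ELECTED
Message ID 48 originates at pos 7; dropped at pos 1 in round 2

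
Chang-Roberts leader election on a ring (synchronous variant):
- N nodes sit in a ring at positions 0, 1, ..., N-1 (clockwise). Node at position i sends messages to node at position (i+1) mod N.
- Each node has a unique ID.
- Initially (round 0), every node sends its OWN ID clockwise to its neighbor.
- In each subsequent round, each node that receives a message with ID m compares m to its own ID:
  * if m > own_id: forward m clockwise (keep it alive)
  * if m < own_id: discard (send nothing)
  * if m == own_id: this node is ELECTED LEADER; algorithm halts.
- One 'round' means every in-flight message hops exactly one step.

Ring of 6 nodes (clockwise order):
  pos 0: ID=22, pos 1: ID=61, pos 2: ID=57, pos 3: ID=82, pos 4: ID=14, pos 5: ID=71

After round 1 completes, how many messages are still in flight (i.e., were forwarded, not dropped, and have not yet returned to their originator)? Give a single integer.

Round 1: pos1(id61) recv 22: drop; pos2(id57) recv 61: fwd; pos3(id82) recv 57: drop; pos4(id14) recv 82: fwd; pos5(id71) recv 14: drop; pos0(id22) recv 71: fwd
After round 1: 3 messages still in flight

Answer: 3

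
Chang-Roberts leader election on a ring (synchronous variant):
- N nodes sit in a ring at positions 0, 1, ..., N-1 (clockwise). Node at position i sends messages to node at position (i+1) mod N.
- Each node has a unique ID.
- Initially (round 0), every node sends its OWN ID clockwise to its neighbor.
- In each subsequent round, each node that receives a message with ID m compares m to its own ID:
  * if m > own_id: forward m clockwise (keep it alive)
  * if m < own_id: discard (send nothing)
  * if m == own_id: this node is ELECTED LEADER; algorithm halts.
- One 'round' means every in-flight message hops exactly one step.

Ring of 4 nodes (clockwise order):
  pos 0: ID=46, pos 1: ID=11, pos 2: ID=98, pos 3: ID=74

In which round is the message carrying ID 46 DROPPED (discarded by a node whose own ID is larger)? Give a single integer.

Round 1: pos1(id11) recv 46: fwd; pos2(id98) recv 11: drop; pos3(id74) recv 98: fwd; pos0(id46) recv 74: fwd
Round 2: pos2(id98) recv 46: drop; pos0(id46) recv 98: fwd; pos1(id11) recv 74: fwd
Round 3: pos1(id11) recv 98: fwd; pos2(id98) recv 74: drop
Round 4: pos2(id98) recv 98: ELECTED
Message ID 46 originates at pos 0; dropped at pos 2 in round 2

Answer: 2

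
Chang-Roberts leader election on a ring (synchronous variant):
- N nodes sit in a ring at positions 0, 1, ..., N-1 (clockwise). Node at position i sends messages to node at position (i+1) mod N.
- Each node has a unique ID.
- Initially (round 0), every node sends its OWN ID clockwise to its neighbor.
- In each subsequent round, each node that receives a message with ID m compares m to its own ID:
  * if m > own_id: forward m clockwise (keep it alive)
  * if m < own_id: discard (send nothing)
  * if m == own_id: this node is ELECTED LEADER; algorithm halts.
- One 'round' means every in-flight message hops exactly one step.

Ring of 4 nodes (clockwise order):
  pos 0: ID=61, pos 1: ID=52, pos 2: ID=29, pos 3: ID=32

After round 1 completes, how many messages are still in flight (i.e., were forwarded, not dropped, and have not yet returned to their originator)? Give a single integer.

Round 1: pos1(id52) recv 61: fwd; pos2(id29) recv 52: fwd; pos3(id32) recv 29: drop; pos0(id61) recv 32: drop
After round 1: 2 messages still in flight

Answer: 2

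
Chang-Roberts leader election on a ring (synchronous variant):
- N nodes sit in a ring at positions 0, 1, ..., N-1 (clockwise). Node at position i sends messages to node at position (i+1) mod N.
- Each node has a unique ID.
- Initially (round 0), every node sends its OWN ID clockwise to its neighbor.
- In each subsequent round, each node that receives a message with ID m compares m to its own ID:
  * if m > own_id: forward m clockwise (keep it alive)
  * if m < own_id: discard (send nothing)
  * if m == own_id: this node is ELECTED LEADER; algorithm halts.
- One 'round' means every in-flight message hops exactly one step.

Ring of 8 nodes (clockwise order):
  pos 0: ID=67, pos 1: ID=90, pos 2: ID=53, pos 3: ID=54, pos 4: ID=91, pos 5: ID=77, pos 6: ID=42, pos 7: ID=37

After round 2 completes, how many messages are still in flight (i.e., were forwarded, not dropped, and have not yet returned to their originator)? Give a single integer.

Round 1: pos1(id90) recv 67: drop; pos2(id53) recv 90: fwd; pos3(id54) recv 53: drop; pos4(id91) recv 54: drop; pos5(id77) recv 91: fwd; pos6(id42) recv 77: fwd; pos7(id37) recv 42: fwd; pos0(id67) recv 37: drop
Round 2: pos3(id54) recv 90: fwd; pos6(id42) recv 91: fwd; pos7(id37) recv 77: fwd; pos0(id67) recv 42: drop
After round 2: 3 messages still in flight

Answer: 3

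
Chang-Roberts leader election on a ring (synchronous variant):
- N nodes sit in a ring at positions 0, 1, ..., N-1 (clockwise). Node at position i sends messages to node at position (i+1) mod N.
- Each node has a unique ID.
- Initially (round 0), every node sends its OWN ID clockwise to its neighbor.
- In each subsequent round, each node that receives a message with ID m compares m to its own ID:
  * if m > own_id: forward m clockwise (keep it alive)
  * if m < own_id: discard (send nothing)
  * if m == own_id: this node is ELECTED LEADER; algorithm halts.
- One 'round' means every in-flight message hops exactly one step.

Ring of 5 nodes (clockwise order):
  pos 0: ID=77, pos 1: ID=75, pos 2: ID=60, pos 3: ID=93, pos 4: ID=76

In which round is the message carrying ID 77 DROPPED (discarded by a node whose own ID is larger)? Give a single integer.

Round 1: pos1(id75) recv 77: fwd; pos2(id60) recv 75: fwd; pos3(id93) recv 60: drop; pos4(id76) recv 93: fwd; pos0(id77) recv 76: drop
Round 2: pos2(id60) recv 77: fwd; pos3(id93) recv 75: drop; pos0(id77) recv 93: fwd
Round 3: pos3(id93) recv 77: drop; pos1(id75) recv 93: fwd
Round 4: pos2(id60) recv 93: fwd
Round 5: pos3(id93) recv 93: ELECTED
Message ID 77 originates at pos 0; dropped at pos 3 in round 3

Answer: 3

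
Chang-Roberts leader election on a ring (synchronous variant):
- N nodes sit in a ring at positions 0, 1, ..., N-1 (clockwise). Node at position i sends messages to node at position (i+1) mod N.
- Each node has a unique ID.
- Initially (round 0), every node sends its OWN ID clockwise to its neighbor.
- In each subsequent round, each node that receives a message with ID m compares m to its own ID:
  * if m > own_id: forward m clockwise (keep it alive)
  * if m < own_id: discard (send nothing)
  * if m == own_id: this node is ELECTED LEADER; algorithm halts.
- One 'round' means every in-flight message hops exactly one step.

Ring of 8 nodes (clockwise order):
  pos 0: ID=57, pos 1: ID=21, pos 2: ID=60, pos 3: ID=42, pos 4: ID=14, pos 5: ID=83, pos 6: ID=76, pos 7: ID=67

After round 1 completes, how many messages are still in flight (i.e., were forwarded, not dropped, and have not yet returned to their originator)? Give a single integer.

Round 1: pos1(id21) recv 57: fwd; pos2(id60) recv 21: drop; pos3(id42) recv 60: fwd; pos4(id14) recv 42: fwd; pos5(id83) recv 14: drop; pos6(id76) recv 83: fwd; pos7(id67) recv 76: fwd; pos0(id57) recv 67: fwd
After round 1: 6 messages still in flight

Answer: 6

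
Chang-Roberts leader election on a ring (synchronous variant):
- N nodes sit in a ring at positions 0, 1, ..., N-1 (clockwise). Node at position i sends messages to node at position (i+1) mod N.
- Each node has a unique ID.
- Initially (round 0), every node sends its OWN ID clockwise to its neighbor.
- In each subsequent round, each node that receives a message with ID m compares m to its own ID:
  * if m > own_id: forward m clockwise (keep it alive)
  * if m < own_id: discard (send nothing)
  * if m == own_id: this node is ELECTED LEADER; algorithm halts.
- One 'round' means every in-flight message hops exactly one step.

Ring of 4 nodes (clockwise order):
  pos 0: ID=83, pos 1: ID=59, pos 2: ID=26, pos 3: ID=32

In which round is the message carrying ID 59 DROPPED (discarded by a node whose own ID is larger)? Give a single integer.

Answer: 3

Derivation:
Round 1: pos1(id59) recv 83: fwd; pos2(id26) recv 59: fwd; pos3(id32) recv 26: drop; pos0(id83) recv 32: drop
Round 2: pos2(id26) recv 83: fwd; pos3(id32) recv 59: fwd
Round 3: pos3(id32) recv 83: fwd; pos0(id83) recv 59: drop
Round 4: pos0(id83) recv 83: ELECTED
Message ID 59 originates at pos 1; dropped at pos 0 in round 3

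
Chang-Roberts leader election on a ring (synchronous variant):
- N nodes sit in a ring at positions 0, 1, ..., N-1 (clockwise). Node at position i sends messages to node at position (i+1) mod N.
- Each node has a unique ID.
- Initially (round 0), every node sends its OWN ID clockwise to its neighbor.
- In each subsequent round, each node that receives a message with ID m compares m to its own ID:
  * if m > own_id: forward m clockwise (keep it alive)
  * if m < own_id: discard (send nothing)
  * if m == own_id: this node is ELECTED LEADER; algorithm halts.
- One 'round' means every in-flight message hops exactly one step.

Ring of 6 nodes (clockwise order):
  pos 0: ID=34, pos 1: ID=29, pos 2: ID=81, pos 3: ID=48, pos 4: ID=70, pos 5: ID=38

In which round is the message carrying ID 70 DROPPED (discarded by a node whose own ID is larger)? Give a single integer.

Round 1: pos1(id29) recv 34: fwd; pos2(id81) recv 29: drop; pos3(id48) recv 81: fwd; pos4(id70) recv 48: drop; pos5(id38) recv 70: fwd; pos0(id34) recv 38: fwd
Round 2: pos2(id81) recv 34: drop; pos4(id70) recv 81: fwd; pos0(id34) recv 70: fwd; pos1(id29) recv 38: fwd
Round 3: pos5(id38) recv 81: fwd; pos1(id29) recv 70: fwd; pos2(id81) recv 38: drop
Round 4: pos0(id34) recv 81: fwd; pos2(id81) recv 70: drop
Round 5: pos1(id29) recv 81: fwd
Round 6: pos2(id81) recv 81: ELECTED
Message ID 70 originates at pos 4; dropped at pos 2 in round 4

Answer: 4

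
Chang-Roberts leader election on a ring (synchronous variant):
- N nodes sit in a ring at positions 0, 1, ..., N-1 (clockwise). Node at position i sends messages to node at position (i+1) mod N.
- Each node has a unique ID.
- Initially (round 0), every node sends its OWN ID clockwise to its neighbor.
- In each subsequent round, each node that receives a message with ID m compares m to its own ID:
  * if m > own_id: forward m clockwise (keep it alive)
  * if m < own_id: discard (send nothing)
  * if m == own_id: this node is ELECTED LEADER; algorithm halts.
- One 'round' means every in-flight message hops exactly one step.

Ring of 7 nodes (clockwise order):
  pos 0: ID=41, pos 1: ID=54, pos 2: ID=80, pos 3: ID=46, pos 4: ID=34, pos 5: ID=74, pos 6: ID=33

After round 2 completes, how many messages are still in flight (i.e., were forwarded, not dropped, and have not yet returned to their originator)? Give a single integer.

Round 1: pos1(id54) recv 41: drop; pos2(id80) recv 54: drop; pos3(id46) recv 80: fwd; pos4(id34) recv 46: fwd; pos5(id74) recv 34: drop; pos6(id33) recv 74: fwd; pos0(id41) recv 33: drop
Round 2: pos4(id34) recv 80: fwd; pos5(id74) recv 46: drop; pos0(id41) recv 74: fwd
After round 2: 2 messages still in flight

Answer: 2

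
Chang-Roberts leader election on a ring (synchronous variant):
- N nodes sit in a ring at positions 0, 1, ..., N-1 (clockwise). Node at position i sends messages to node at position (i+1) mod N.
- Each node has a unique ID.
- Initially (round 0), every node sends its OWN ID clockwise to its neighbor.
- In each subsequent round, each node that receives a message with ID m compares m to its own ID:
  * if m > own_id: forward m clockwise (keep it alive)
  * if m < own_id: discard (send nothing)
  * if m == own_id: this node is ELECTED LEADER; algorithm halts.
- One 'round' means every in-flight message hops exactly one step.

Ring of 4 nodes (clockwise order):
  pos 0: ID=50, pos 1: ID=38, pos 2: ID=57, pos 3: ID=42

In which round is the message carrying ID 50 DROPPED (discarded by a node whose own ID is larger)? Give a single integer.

Answer: 2

Derivation:
Round 1: pos1(id38) recv 50: fwd; pos2(id57) recv 38: drop; pos3(id42) recv 57: fwd; pos0(id50) recv 42: drop
Round 2: pos2(id57) recv 50: drop; pos0(id50) recv 57: fwd
Round 3: pos1(id38) recv 57: fwd
Round 4: pos2(id57) recv 57: ELECTED
Message ID 50 originates at pos 0; dropped at pos 2 in round 2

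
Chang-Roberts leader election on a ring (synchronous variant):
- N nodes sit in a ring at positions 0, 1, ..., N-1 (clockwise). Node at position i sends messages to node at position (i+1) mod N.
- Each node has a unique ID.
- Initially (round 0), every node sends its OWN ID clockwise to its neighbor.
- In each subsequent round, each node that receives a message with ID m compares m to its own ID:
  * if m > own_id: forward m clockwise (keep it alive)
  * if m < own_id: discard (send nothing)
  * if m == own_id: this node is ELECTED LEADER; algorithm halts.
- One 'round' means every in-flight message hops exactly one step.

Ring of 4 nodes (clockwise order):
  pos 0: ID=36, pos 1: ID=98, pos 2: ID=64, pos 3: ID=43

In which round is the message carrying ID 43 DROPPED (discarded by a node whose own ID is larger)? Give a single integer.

Answer: 2

Derivation:
Round 1: pos1(id98) recv 36: drop; pos2(id64) recv 98: fwd; pos3(id43) recv 64: fwd; pos0(id36) recv 43: fwd
Round 2: pos3(id43) recv 98: fwd; pos0(id36) recv 64: fwd; pos1(id98) recv 43: drop
Round 3: pos0(id36) recv 98: fwd; pos1(id98) recv 64: drop
Round 4: pos1(id98) recv 98: ELECTED
Message ID 43 originates at pos 3; dropped at pos 1 in round 2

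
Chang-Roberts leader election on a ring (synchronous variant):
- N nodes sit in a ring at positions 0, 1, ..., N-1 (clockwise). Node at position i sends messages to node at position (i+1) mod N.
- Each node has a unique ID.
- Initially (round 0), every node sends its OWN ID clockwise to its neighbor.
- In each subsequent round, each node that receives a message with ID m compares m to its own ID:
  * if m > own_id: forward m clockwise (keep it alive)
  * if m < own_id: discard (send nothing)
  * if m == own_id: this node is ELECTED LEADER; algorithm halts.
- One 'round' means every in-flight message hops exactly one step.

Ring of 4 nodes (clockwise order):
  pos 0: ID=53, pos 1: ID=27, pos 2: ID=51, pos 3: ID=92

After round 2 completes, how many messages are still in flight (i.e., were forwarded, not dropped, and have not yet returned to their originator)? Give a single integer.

Round 1: pos1(id27) recv 53: fwd; pos2(id51) recv 27: drop; pos3(id92) recv 51: drop; pos0(id53) recv 92: fwd
Round 2: pos2(id51) recv 53: fwd; pos1(id27) recv 92: fwd
After round 2: 2 messages still in flight

Answer: 2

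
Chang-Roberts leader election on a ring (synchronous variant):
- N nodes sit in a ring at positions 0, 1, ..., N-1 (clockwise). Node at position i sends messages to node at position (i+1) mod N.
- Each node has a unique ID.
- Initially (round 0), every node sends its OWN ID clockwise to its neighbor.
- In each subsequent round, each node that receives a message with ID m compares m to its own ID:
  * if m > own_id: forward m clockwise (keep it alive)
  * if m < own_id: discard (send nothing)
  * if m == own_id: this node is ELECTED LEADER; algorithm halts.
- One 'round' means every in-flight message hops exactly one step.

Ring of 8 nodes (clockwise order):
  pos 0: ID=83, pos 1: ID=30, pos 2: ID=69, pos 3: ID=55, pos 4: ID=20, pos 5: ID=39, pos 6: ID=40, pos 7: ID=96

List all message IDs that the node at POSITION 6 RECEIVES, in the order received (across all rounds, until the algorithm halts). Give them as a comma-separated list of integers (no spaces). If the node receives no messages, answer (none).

Answer: 39,55,69,83,96

Derivation:
Round 1: pos1(id30) recv 83: fwd; pos2(id69) recv 30: drop; pos3(id55) recv 69: fwd; pos4(id20) recv 55: fwd; pos5(id39) recv 20: drop; pos6(id40) recv 39: drop; pos7(id96) recv 40: drop; pos0(id83) recv 96: fwd
Round 2: pos2(id69) recv 83: fwd; pos4(id20) recv 69: fwd; pos5(id39) recv 55: fwd; pos1(id30) recv 96: fwd
Round 3: pos3(id55) recv 83: fwd; pos5(id39) recv 69: fwd; pos6(id40) recv 55: fwd; pos2(id69) recv 96: fwd
Round 4: pos4(id20) recv 83: fwd; pos6(id40) recv 69: fwd; pos7(id96) recv 55: drop; pos3(id55) recv 96: fwd
Round 5: pos5(id39) recv 83: fwd; pos7(id96) recv 69: drop; pos4(id20) recv 96: fwd
Round 6: pos6(id40) recv 83: fwd; pos5(id39) recv 96: fwd
Round 7: pos7(id96) recv 83: drop; pos6(id40) recv 96: fwd
Round 8: pos7(id96) recv 96: ELECTED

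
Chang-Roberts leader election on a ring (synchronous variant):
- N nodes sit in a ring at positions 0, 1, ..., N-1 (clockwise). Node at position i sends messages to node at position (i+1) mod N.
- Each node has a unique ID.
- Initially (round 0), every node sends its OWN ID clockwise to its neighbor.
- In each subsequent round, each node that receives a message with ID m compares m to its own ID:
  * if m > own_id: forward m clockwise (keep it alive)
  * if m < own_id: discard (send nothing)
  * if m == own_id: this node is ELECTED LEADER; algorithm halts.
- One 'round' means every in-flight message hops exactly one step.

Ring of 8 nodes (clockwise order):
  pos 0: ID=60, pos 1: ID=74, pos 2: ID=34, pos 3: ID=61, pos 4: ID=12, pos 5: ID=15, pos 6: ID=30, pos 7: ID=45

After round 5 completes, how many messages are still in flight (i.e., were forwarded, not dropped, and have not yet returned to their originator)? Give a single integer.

Round 1: pos1(id74) recv 60: drop; pos2(id34) recv 74: fwd; pos3(id61) recv 34: drop; pos4(id12) recv 61: fwd; pos5(id15) recv 12: drop; pos6(id30) recv 15: drop; pos7(id45) recv 30: drop; pos0(id60) recv 45: drop
Round 2: pos3(id61) recv 74: fwd; pos5(id15) recv 61: fwd
Round 3: pos4(id12) recv 74: fwd; pos6(id30) recv 61: fwd
Round 4: pos5(id15) recv 74: fwd; pos7(id45) recv 61: fwd
Round 5: pos6(id30) recv 74: fwd; pos0(id60) recv 61: fwd
After round 5: 2 messages still in flight

Answer: 2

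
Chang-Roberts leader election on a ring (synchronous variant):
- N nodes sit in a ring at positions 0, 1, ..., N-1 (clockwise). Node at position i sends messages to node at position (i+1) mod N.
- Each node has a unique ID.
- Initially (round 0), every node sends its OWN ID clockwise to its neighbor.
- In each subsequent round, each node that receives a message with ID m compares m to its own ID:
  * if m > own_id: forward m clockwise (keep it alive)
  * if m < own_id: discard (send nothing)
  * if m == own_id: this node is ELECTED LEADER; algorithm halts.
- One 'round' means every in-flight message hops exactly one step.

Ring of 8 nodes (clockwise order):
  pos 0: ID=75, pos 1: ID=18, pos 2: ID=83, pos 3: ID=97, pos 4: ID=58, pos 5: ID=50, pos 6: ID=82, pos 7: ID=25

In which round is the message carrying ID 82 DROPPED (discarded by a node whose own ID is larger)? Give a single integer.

Answer: 4

Derivation:
Round 1: pos1(id18) recv 75: fwd; pos2(id83) recv 18: drop; pos3(id97) recv 83: drop; pos4(id58) recv 97: fwd; pos5(id50) recv 58: fwd; pos6(id82) recv 50: drop; pos7(id25) recv 82: fwd; pos0(id75) recv 25: drop
Round 2: pos2(id83) recv 75: drop; pos5(id50) recv 97: fwd; pos6(id82) recv 58: drop; pos0(id75) recv 82: fwd
Round 3: pos6(id82) recv 97: fwd; pos1(id18) recv 82: fwd
Round 4: pos7(id25) recv 97: fwd; pos2(id83) recv 82: drop
Round 5: pos0(id75) recv 97: fwd
Round 6: pos1(id18) recv 97: fwd
Round 7: pos2(id83) recv 97: fwd
Round 8: pos3(id97) recv 97: ELECTED
Message ID 82 originates at pos 6; dropped at pos 2 in round 4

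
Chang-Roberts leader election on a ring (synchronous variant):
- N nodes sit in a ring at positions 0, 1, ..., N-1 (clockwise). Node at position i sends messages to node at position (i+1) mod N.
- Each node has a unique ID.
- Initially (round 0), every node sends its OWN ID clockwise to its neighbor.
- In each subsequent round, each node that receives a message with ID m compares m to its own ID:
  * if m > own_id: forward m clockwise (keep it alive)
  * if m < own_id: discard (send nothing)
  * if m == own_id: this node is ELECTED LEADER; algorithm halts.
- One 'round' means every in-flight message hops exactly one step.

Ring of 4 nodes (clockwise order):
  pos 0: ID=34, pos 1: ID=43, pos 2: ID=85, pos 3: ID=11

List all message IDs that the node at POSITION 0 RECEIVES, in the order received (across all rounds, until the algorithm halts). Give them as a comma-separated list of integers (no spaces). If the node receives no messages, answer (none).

Answer: 11,85

Derivation:
Round 1: pos1(id43) recv 34: drop; pos2(id85) recv 43: drop; pos3(id11) recv 85: fwd; pos0(id34) recv 11: drop
Round 2: pos0(id34) recv 85: fwd
Round 3: pos1(id43) recv 85: fwd
Round 4: pos2(id85) recv 85: ELECTED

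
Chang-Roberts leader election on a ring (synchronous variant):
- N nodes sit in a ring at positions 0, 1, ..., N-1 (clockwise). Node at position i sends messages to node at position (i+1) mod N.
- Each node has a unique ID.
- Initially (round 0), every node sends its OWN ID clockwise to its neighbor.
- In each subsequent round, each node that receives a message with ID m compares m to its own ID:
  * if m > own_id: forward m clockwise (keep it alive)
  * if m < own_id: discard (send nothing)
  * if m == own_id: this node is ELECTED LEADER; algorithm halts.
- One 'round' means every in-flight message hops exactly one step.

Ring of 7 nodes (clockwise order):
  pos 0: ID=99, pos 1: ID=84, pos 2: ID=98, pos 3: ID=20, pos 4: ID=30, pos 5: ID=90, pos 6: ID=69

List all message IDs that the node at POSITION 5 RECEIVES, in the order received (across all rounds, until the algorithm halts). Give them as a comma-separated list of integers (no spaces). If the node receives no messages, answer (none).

Round 1: pos1(id84) recv 99: fwd; pos2(id98) recv 84: drop; pos3(id20) recv 98: fwd; pos4(id30) recv 20: drop; pos5(id90) recv 30: drop; pos6(id69) recv 90: fwd; pos0(id99) recv 69: drop
Round 2: pos2(id98) recv 99: fwd; pos4(id30) recv 98: fwd; pos0(id99) recv 90: drop
Round 3: pos3(id20) recv 99: fwd; pos5(id90) recv 98: fwd
Round 4: pos4(id30) recv 99: fwd; pos6(id69) recv 98: fwd
Round 5: pos5(id90) recv 99: fwd; pos0(id99) recv 98: drop
Round 6: pos6(id69) recv 99: fwd
Round 7: pos0(id99) recv 99: ELECTED

Answer: 30,98,99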